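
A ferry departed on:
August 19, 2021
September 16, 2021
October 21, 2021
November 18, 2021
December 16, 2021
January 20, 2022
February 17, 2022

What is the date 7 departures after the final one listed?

September 15, 2022

All dates are Thursdays, 28, 35, 28, 28, 35, 28 days apart.
Specifically, the 3rd Thursday of each month.
March 2022 — 3rd Thursday is March 17, 2022.
3rd Thursday of April 2022: April 21, 2022.
3rd Thursday of May 2022: May 19, 2022.
June 2022 — 3rd Thursday is June 16, 2022.
July 2022 — 3rd Thursday is July 21, 2022.
3rd Thursday of August 2022: August 18, 2022.
3rd Thursday of September 2022: September 15, 2022.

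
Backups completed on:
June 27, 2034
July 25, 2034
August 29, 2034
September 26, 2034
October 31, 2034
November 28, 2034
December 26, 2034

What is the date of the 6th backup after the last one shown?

All Tuesdays; the gaps (28, 35, 28, 35, 28, 28) vary with month length.
This is the last Tuesday of each month.
Last Tuesday of January 2035: January 30, 2035.
February 2035 ends with Tuesday February 27, 2035.
Last Tuesday of March 2035: March 27, 2035.
April 2035 ends with Tuesday April 24, 2035.
Last Tuesday of May 2035: May 29, 2035.
June 2035 ends with Tuesday June 26, 2035.

June 26, 2035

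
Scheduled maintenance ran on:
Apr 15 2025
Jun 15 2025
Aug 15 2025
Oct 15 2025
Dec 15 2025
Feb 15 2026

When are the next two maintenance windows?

Apr 15 2026, Jun 15 2026

The day-of-month is always 15 (61, 61, 61, 61, 62 days between events).
So this recurs on the 15th of every 2 months.
Next: April 2026 → Apr 15 2026.
June 2026: Jun 15 2026.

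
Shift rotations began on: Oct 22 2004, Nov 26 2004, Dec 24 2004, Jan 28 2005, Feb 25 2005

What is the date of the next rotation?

These are Fridays at 28- or 35-day spacing (35, 28, 35, 28).
The pattern: 4th Friday of the month.
4th Friday of March 2005: Mar 25 2005.

Mar 25 2005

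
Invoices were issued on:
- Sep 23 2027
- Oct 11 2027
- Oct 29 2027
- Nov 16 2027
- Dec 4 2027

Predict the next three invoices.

Every event comes 18 days after the last (18, 18, 18, 18).
Dec 4 2027 + 18 days = Dec 22 2027.
Dec 22 2027 + 18 days = Jan 9 2028.
Jan 9 2028 + 18 days = Jan 27 2028.

Dec 22 2027, Jan 9 2028, Jan 27 2028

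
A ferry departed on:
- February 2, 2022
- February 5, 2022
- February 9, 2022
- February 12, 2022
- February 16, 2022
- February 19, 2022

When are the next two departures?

February 23, 2022; February 26, 2022

The gap pattern 3, 4, 3, 4, 3 repeats every 2 events.
These are the Wednesdays and Saturdays of each week.
Next Wednesday: February 23, 2022.
The following Saturday is February 26, 2022.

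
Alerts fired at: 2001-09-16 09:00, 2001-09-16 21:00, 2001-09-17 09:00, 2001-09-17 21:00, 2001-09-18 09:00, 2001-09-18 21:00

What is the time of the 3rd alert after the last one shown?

2001-09-20 09:00

Spacing: 12, 12, 12, 12, 12 h — constant 12 h.
2001-09-18 21:00 + 12 h = 2001-09-19 09:00.
2001-09-19 09:00 + 12 h = 2001-09-19 21:00.
2001-09-19 21:00 + 12 h = 2001-09-20 09:00.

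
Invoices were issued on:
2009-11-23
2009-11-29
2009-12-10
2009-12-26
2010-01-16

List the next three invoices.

Gaps: 6, 11, 16, 21 days — each gap is 5 larger than the previous one.
Next gap: 26 days. 2010-01-16 + 26 days = 2010-02-11.
Next gap: 31 days. 2010-02-11 + 31 days = 2010-03-14.
Next gap: 36 days. 2010-03-14 + 36 days = 2010-04-19.

2010-02-11, 2010-03-14, 2010-04-19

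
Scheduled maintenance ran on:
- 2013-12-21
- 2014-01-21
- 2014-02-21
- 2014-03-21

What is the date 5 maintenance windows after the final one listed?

The day-of-month is always 21 (31, 31, 28 days between events).
So this recurs on the 21st of each month.
Next: April 2014 → 2014-04-21.
Next: May 2014 → 2014-05-21.
June 2014: 2014-06-21.
Next: July 2014 → 2014-07-21.
Next: August 2014 → 2014-08-21.

2014-08-21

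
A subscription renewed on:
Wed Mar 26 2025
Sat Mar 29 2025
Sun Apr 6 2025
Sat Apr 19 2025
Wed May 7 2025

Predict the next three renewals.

Fri May 30 2025, Fri Jun 27 2025, Wed Jul 30 2025

The spacing grows by 5 each time: 3, 8, 13, 18 days.
Next gap: 23 days. Wed May 7 2025 + 23 days = Fri May 30 2025.
Next gap: 28 days. Fri May 30 2025 + 28 days = Fri Jun 27 2025.
Next gap: 33 days. Fri Jun 27 2025 + 33 days = Wed Jul 30 2025.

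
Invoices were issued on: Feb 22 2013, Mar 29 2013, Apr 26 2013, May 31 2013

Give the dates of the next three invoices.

Jun 28 2013, Jul 26 2013, Aug 30 2013

Every date is a Friday; gaps 35, 28, 35 days.
Each is the last Friday of its month (at least one falls on the 29th or later, ruling out '4th Friday').
Last Friday of June 2013: Jun 28 2013.
Last Friday of July 2013: Jul 26 2013.
Last Friday of August 2013: Aug 30 2013.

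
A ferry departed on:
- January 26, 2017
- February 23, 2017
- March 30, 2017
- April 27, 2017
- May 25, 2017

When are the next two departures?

June 29, 2017; July 27, 2017

Every date is a Thursday; gaps 28, 35, 28, 28 days.
Each is the last Thursday of its month (at least one falls on the 29th or later, ruling out '4th Thursday').
Last Thursday of June 2017: June 29, 2017.
July 2017 ends with Thursday July 27, 2017.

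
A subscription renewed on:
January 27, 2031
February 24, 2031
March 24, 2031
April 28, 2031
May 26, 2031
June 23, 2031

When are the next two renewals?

July 28, 2031; August 25, 2031

Gaps: 28, 28, 35, 28, 28 days — a mix of 28 and 35. Every date is a Monday.
Each is the 4th Monday of its month.
4th Monday of July 2031: July 28, 2031.
August 2031 — 4th Monday is August 25, 2031.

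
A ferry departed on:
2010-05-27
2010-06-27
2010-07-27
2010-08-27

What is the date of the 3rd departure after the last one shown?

The day-of-month is always 27 (31, 30, 31 days between events).
So this recurs on the 27th of each month.
September 2010: 2010-09-27.
October 2010: 2010-10-27.
November 2010: 2010-11-27.

2010-11-27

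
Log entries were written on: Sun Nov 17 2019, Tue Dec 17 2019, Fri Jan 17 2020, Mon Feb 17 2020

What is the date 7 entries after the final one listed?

Thu Sep 17 2020

Gaps: 30, 31, 31 days — not constant. Every event is on the 17th of the month.
Pattern: the 17th of each month.
Next: March 2020 → Tue Mar 17 2020.
April 2020: Fri Apr 17 2020.
May 2020: Sun May 17 2020.
Next: June 2020 → Wed Jun 17 2020.
July 2020: Fri Jul 17 2020.
August 2020: Mon Aug 17 2020.
Next: September 2020 → Thu Sep 17 2020.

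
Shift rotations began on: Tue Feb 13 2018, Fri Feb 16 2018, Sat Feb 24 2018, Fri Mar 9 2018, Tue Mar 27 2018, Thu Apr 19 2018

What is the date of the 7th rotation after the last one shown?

The spacing grows by 5 each time: 3, 8, 13, 18, 23 days.
Next gap: 28 days. Thu Apr 19 2018 + 28 days = Thu May 17 2018.
Next gap: 33 days. Thu May 17 2018 + 33 days = Tue Jun 19 2018.
Next gap: 38 days. Tue Jun 19 2018 + 38 days = Fri Jul 27 2018.
Next gap: 43 days. Fri Jul 27 2018 + 43 days = Sat Sep 8 2018.
Next gap: 48 days. Sat Sep 8 2018 + 48 days = Fri Oct 26 2018.
Next gap: 53 days. Fri Oct 26 2018 + 53 days = Tue Dec 18 2018.
Next gap: 58 days. Tue Dec 18 2018 + 58 days = Thu Feb 14 2019.

Thu Feb 14 2019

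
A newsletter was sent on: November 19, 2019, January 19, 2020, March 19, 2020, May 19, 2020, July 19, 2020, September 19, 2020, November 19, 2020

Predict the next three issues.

January 19, 2021; March 19, 2021; May 19, 2021

Each date is the 19th; the gaps (61, 60, 61, 61, 62, 61) track the month lengths.
The rule is the 19th of every 2 months.
Next: January 2021 → January 19, 2021.
March 2021: March 19, 2021.
Next: May 2021 → May 19, 2021.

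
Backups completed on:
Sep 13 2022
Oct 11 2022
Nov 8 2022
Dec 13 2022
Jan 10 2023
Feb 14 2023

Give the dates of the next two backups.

Mar 14 2023, Apr 11 2023

Gaps: 28, 28, 35, 28, 35 days — a mix of 28 and 35. Every date is a Tuesday.
Each is the 2nd Tuesday of its month.
March 2023 — 2nd Tuesday is Mar 14 2023.
April 2023 — 2nd Tuesday is Apr 11 2023.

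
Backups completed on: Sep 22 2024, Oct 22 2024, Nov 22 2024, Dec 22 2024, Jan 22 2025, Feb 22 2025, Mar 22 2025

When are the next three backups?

Apr 22 2025, May 22 2025, Jun 22 2025

Each date is the 22nd; the gaps (30, 31, 30, 31, 31, 28) track the month lengths.
The rule is the 22nd of each month.
April 2025: Apr 22 2025.
Next: May 2025 → May 22 2025.
Next: June 2025 → Jun 22 2025.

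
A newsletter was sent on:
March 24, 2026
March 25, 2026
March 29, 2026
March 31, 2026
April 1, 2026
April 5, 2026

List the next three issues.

The gap pattern 1, 4, 2, 1, 4 repeats every 3 events.
These are the Tuesdays, Wednesdays and Sundays of each week.
Next Tuesday: April 7, 2026.
Next Wednesday: April 8, 2026.
The following Sunday is April 12, 2026.

April 7, 2026; April 8, 2026; April 12, 2026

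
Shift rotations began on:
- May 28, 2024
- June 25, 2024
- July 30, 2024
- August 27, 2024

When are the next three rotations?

Every date is a Tuesday; gaps 28, 35, 28 days.
Each is the last Tuesday of its month (at least one falls on the 29th or later, ruling out '4th Tuesday').
Last Tuesday of September 2024: September 24, 2024.
Last Tuesday of October 2024: October 29, 2024.
November 2024 ends with Tuesday November 26, 2024.

September 24, 2024; October 29, 2024; November 26, 2024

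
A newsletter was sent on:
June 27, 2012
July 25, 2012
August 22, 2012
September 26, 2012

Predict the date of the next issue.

October 24, 2012

All dates are Wednesdays, 28, 28, 35 days apart.
Specifically, the 4th Wednesday of each month.
October 2012 — 4th Wednesday is October 24, 2012.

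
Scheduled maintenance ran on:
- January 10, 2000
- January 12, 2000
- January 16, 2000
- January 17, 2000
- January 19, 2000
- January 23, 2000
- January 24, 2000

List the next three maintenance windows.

The gap pattern 2, 4, 1, 2, 4, 1 repeats every 3 events.
These are the Mondays, Wednesdays and Sundays of each week.
Next Wednesday: January 26, 2000.
The following Sunday is January 30, 2000.
Next Monday: January 31, 2000.

January 26, 2000; January 30, 2000; January 31, 2000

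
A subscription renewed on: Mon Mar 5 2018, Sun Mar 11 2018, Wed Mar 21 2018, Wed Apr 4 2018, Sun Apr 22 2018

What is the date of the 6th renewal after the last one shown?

The spacing grows by 4 each time: 6, 10, 14, 18 days.
Next gap: 22 days. Sun Apr 22 2018 + 22 days = Mon May 14 2018.
Next gap: 26 days. Mon May 14 2018 + 26 days = Sat Jun 9 2018.
Next gap: 30 days. Sat Jun 9 2018 + 30 days = Mon Jul 9 2018.
Next gap: 34 days. Mon Jul 9 2018 + 34 days = Sun Aug 12 2018.
Next gap: 38 days. Sun Aug 12 2018 + 38 days = Wed Sep 19 2018.
Next gap: 42 days. Wed Sep 19 2018 + 42 days = Wed Oct 31 2018.

Wed Oct 31 2018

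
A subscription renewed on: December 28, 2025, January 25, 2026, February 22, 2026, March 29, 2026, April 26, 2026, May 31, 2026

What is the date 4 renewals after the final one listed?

September 27, 2026

Every date is a Sunday; gaps 28, 28, 35, 28, 35 days.
Each is the last Sunday of its month (at least one falls on the 29th or later, ruling out '4th Sunday').
Last Sunday of June 2026: June 28, 2026.
Last Sunday of July 2026: July 26, 2026.
August 2026 ends with Sunday August 30, 2026.
Last Sunday of September 2026: September 27, 2026.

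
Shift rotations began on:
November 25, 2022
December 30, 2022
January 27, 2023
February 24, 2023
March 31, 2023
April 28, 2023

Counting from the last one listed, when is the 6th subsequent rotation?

October 27, 2023

Every date is a Friday; gaps 35, 28, 28, 35, 28 days.
Each is the last Friday of its month (at least one falls on the 29th or later, ruling out '4th Friday').
Last Friday of May 2023: May 26, 2023.
June 2023 ends with Friday June 30, 2023.
July 2023 ends with Friday July 28, 2023.
Last Friday of August 2023: August 25, 2023.
Last Friday of September 2023: September 29, 2023.
October 2023 ends with Friday October 27, 2023.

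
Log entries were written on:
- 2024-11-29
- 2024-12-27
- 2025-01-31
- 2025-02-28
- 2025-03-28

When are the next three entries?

2025-04-25, 2025-05-30, 2025-06-27

Every date is a Friday; gaps 28, 35, 28, 28 days.
Each is the last Friday of its month (at least one falls on the 29th or later, ruling out '4th Friday').
Last Friday of April 2025: 2025-04-25.
Last Friday of May 2025: 2025-05-30.
Last Friday of June 2025: 2025-06-27.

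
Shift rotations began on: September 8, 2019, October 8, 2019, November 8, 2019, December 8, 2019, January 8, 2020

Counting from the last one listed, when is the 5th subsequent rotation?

Gaps: 30, 31, 30, 31 days — not constant. Every event is on the 8th of the month.
Pattern: the 8th of each month.
February 2020: February 8, 2020.
March 2020: March 8, 2020.
Next: April 2020 → April 8, 2020.
Next: May 2020 → May 8, 2020.
Next: June 2020 → June 8, 2020.

June 8, 2020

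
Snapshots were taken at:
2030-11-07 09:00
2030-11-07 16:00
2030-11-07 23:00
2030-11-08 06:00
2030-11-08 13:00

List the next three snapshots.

Gaps: 7, 7, 7, 7 hours — each event is 7 hours after the previous one.
2030-11-08 13:00 + 7 h = 2030-11-08 20:00.
2030-11-08 20:00 + 7 h = 2030-11-09 03:00.
2030-11-09 03:00 + 7 h = 2030-11-09 10:00.

2030-11-08 20:00, 2030-11-09 03:00, 2030-11-09 10:00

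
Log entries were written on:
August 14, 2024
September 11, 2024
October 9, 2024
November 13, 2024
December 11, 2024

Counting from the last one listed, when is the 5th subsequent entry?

These are Wednesdays at 28- or 35-day spacing (28, 28, 35, 28).
The pattern: 2nd Wednesday of the month.
2nd Wednesday of January 2025: January 8, 2025.
2nd Wednesday of February 2025: February 12, 2025.
2nd Wednesday of March 2025: March 12, 2025.
2nd Wednesday of April 2025: April 9, 2025.
2nd Wednesday of May 2025: May 14, 2025.

May 14, 2025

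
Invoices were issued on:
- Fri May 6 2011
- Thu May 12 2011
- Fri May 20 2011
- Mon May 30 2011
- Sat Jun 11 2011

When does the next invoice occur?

Intervals are 6, 8, 10, 12 days — an arithmetic progression with common difference 2.
Next gap: 14 days. Sat Jun 11 2011 + 14 days = Sat Jun 25 2011.

Sat Jun 25 2011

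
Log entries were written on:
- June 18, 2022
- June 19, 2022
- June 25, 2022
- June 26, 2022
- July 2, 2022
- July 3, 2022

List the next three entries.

July 9, 2022; July 10, 2022; July 16, 2022

The gap pattern 1, 6, 1, 6, 1 repeats every 2 events.
These are the Saturdays and Sundays of each week.
The following Saturday is July 9, 2022.
Next Sunday: July 10, 2022.
Next Saturday: July 16, 2022.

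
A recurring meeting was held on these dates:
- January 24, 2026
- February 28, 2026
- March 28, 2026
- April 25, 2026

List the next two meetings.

Gaps: 35, 28, 28 days — a mix of 28 and 35. Every date is a Saturday.
Each is the 4th Saturday of its month.
May 2026 — 4th Saturday is May 23, 2026.
4th Saturday of June 2026: June 27, 2026.

May 23, 2026; June 27, 2026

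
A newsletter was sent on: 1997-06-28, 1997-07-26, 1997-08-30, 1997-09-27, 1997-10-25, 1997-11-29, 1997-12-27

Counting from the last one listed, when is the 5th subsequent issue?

These are Saturdays with 28, 35, 28, 28, 35, 28-day gaps.
Each is the final Saturday of its month — 1997-08-30 is past the 28th, so '4th Saturday' doesn't fit.
Last Saturday of January 1998: 1998-01-31.
February 1998 ends with Saturday 1998-02-28.
March 1998 ends with Saturday 1998-03-28.
April 1998 ends with Saturday 1998-04-25.
May 1998 ends with Saturday 1998-05-30.

1998-05-30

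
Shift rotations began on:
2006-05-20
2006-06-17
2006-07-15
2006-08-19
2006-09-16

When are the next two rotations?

All dates are Saturdays, 28, 28, 35, 28 days apart.
Specifically, the 3rd Saturday of each month.
October 2006 — 3rd Saturday is 2006-10-21.
3rd Saturday of November 2006: 2006-11-18.

2006-10-21, 2006-11-18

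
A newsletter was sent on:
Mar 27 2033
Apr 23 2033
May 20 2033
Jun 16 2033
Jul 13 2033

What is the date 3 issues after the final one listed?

Oct 2 2033

Gaps between consecutive events: 27, 27, 27, 27 days — a constant 27-day interval.
Jul 13 2033 + 27 days = Aug 9 2033.
Aug 9 2033 + 27 days = Sep 5 2033.
Sep 5 2033 + 27 days = Oct 2 2033.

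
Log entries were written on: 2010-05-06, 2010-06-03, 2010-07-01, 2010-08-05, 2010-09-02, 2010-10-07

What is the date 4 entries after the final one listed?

These are Thursdays at 28- or 35-day spacing (28, 28, 35, 28, 35).
The pattern: 1st Thursday of the month.
November 2010 — 1st Thursday is 2010-11-04.
1st Thursday of December 2010: 2010-12-02.
January 2011 — 1st Thursday is 2011-01-06.
1st Thursday of February 2011: 2011-02-03.

2011-02-03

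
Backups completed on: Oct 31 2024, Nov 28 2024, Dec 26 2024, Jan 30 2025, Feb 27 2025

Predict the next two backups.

Every date is a Thursday; gaps 28, 28, 35, 28 days.
Each is the last Thursday of its month (at least one falls on the 29th or later, ruling out '4th Thursday').
Last Thursday of March 2025: Mar 27 2025.
Last Thursday of April 2025: Apr 24 2025.

Mar 27 2025, Apr 24 2025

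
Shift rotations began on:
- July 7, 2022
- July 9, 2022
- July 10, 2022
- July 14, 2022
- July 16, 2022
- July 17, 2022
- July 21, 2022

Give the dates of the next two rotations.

July 23, 2022; July 24, 2022

The gap pattern 2, 1, 4, 2, 1, 4 repeats every 3 events.
These are the Thursdays, Saturdays and Sundays of each week.
Next Saturday: July 23, 2022.
Next Sunday: July 24, 2022.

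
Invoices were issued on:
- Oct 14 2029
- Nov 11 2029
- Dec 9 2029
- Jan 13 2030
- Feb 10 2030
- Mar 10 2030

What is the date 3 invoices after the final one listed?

Jun 9 2030

Gaps: 28, 28, 35, 28, 28 days — a mix of 28 and 35. Every date is a Sunday.
Each is the 2nd Sunday of its month.
2nd Sunday of April 2030: Apr 14 2030.
2nd Sunday of May 2030: May 12 2030.
June 2030 — 2nd Sunday is Jun 9 2030.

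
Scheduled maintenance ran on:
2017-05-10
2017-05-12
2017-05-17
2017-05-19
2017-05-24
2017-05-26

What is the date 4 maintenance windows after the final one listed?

The gap pattern 2, 5, 2, 5, 2 repeats every 2 events.
These are the Wednesdays and Fridays of each week.
Next Wednesday: 2017-05-31.
The following Friday is 2017-06-02.
Next Wednesday: 2017-06-07.
The following Friday is 2017-06-09.

2017-06-09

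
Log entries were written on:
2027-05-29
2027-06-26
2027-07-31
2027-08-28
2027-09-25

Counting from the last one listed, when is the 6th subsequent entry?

All Saturdays; the gaps (28, 35, 28, 28) vary with month length.
This is the last Saturday of each month.
Last Saturday of October 2027: 2027-10-30.
Last Saturday of November 2027: 2027-11-27.
December 2027 ends with Saturday 2027-12-25.
Last Saturday of January 2028: 2028-01-29.
February 2028 ends with Saturday 2028-02-26.
Last Saturday of March 2028: 2028-03-25.

2028-03-25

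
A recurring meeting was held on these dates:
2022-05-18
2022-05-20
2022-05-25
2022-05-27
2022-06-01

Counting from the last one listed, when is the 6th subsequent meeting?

2022-06-22

Every event lands on a Wednesday or Friday (gaps cycle 2, 5, 2, 5).
So the schedule is: every Wednesday and Friday.
Next Friday: 2022-06-03.
The following Wednesday is 2022-06-08.
The following Friday is 2022-06-10.
Next Wednesday: 2022-06-15.
Next Friday: 2022-06-17.
The following Wednesday is 2022-06-22.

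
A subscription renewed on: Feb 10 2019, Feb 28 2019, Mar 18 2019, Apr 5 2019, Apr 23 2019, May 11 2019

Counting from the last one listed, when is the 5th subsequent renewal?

Aug 9 2019

Gaps between consecutive events: 18, 18, 18, 18, 18 days — a constant 18-day interval.
May 11 2019 + 18 days = May 29 2019.
May 29 2019 + 18 days = Jun 16 2019.
Jun 16 2019 + 18 days = Jul 4 2019.
Jul 4 2019 + 18 days = Jul 22 2019.
Jul 22 2019 + 18 days = Aug 9 2019.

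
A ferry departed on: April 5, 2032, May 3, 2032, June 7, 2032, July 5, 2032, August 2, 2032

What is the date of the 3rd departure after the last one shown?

November 1, 2032

Gaps: 28, 35, 28, 28 days — a mix of 28 and 35. Every date is a Monday.
Each is the 1st Monday of its month.
September 2032 — 1st Monday is September 6, 2032.
1st Monday of October 2032: October 4, 2032.
November 2032 — 1st Monday is November 1, 2032.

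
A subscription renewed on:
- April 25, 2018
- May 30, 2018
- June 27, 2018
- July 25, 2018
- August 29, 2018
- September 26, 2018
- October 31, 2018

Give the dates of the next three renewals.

November 28, 2018; December 26, 2018; January 30, 2019

All Wednesdays; the gaps (35, 28, 28, 35, 28, 35) vary with month length.
This is the last Wednesday of each month.
November 2018 ends with Wednesday November 28, 2018.
Last Wednesday of December 2018: December 26, 2018.
January 2019 ends with Wednesday January 30, 2019.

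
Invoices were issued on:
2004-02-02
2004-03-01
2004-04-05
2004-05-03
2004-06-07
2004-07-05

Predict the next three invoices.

2004-08-02, 2004-09-06, 2004-10-04

These are Mondays at 28- or 35-day spacing (28, 35, 28, 35, 28).
The pattern: 1st Monday of the month.
1st Monday of August 2004: 2004-08-02.
1st Monday of September 2004: 2004-09-06.
1st Monday of October 2004: 2004-10-04.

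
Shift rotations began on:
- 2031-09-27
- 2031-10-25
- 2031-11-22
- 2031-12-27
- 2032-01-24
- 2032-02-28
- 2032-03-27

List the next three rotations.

These are Saturdays at 28- or 35-day spacing (28, 28, 35, 28, 35, 28).
The pattern: 4th Saturday of the month.
April 2032 — 4th Saturday is 2032-04-24.
4th Saturday of May 2032: 2032-05-22.
4th Saturday of June 2032: 2032-06-26.

2032-04-24, 2032-05-22, 2032-06-26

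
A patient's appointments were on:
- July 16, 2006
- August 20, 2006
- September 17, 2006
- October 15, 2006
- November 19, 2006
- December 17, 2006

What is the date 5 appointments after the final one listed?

Gaps: 35, 28, 28, 35, 28 days — a mix of 28 and 35. Every date is a Sunday.
Each is the 3rd Sunday of its month.
January 2007 — 3rd Sunday is January 21, 2007.
February 2007 — 3rd Sunday is February 18, 2007.
March 2007 — 3rd Sunday is March 18, 2007.
3rd Sunday of April 2007: April 15, 2007.
3rd Sunday of May 2007: May 20, 2007.

May 20, 2007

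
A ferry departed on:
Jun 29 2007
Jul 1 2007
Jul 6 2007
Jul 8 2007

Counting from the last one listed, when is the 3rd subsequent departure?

Gaps: 2, 5, 2 days — not constant, but cyclic with period 2.
The events fall on every Friday and Sunday.
The following Friday is Jul 13 2007.
Next Sunday: Jul 15 2007.
The following Friday is Jul 20 2007.

Jul 20 2007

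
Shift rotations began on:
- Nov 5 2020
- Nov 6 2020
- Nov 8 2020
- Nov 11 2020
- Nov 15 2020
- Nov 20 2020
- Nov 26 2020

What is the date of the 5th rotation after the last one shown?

Jan 10 2021

Gaps: 1, 2, 3, 4, 5, 6 days — each gap is 1 larger than the previous one.
Next gap: 7 days. Nov 26 2020 + 7 days = Dec 3 2020.
Next gap: 8 days. Dec 3 2020 + 8 days = Dec 11 2020.
Next gap: 9 days. Dec 11 2020 + 9 days = Dec 20 2020.
Next gap: 10 days. Dec 20 2020 + 10 days = Dec 30 2020.
Next gap: 11 days. Dec 30 2020 + 11 days = Jan 10 2021.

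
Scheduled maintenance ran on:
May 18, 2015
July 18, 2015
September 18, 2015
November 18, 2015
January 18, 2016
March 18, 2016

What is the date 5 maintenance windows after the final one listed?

Gaps: 61, 62, 61, 61, 60 days — not constant. Every event is on the 18th of the month.
Pattern: the 18th of every 2 months.
Next: May 2016 → May 18, 2016.
Next: July 2016 → July 18, 2016.
Next: September 2016 → September 18, 2016.
Next: November 2016 → November 18, 2016.
January 2017: January 18, 2017.

January 18, 2017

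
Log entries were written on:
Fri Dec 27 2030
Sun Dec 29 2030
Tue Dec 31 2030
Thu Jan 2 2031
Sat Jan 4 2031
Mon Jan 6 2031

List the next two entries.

Every event comes 2 days after the last (2, 2, 2, 2, 2).
Mon Jan 6 2031 + 2 days = Wed Jan 8 2031.
Wed Jan 8 2031 + 2 days = Fri Jan 10 2031.

Wed Jan 8 2031, Fri Jan 10 2031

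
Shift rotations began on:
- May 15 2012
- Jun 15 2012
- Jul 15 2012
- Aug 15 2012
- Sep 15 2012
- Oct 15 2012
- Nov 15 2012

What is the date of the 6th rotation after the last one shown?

May 15 2013

Each date is the 15th; the gaps (31, 30, 31, 31, 30, 31) track the month lengths.
The rule is the 15th of each month.
December 2012: Dec 15 2012.
Next: January 2013 → Jan 15 2013.
February 2013: Feb 15 2013.
March 2013: Mar 15 2013.
Next: April 2013 → Apr 15 2013.
Next: May 2013 → May 15 2013.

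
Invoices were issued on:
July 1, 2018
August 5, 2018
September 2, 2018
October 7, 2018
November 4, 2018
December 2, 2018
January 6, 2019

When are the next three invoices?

These are Sundays at 28- or 35-day spacing (35, 28, 35, 28, 28, 35).
The pattern: 1st Sunday of the month.
1st Sunday of February 2019: February 3, 2019.
March 2019 — 1st Sunday is March 3, 2019.
April 2019 — 1st Sunday is April 7, 2019.

February 3, 2019; March 3, 2019; April 7, 2019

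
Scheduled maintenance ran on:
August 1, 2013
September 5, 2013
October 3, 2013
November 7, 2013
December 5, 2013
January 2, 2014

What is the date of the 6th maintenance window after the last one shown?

July 3, 2014

All dates are Thursdays, 35, 28, 35, 28, 28 days apart.
Specifically, the 1st Thursday of each month.
February 2014 — 1st Thursday is February 6, 2014.
1st Thursday of March 2014: March 6, 2014.
1st Thursday of April 2014: April 3, 2014.
May 2014 — 1st Thursday is May 1, 2014.
1st Thursday of June 2014: June 5, 2014.
July 2014 — 1st Thursday is July 3, 2014.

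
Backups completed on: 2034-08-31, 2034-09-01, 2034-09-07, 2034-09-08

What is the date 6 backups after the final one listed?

2034-09-29

The gap pattern 1, 6, 1 repeats every 2 events.
These are the Thursdays and Fridays of each week.
The following Thursday is 2034-09-14.
Next Friday: 2034-09-15.
The following Thursday is 2034-09-21.
Next Friday: 2034-09-22.
Next Thursday: 2034-09-28.
The following Friday is 2034-09-29.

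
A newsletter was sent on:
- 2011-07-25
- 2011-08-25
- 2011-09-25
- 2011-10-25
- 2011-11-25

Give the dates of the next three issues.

The day-of-month is always 25 (31, 31, 30, 31 days between events).
So this recurs on the 25th of each month.
December 2011: 2011-12-25.
January 2012: 2012-01-25.
February 2012: 2012-02-25.

2011-12-25, 2012-01-25, 2012-02-25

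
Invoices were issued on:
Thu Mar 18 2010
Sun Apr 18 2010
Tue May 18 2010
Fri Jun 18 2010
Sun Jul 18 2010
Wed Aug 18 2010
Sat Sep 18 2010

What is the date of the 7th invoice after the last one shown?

Gaps: 31, 30, 31, 30, 31, 31 days — not constant. Every event is on the 18th of the month.
Pattern: the 18th of each month.
October 2010: Mon Oct 18 2010.
November 2010: Thu Nov 18 2010.
Next: December 2010 → Sat Dec 18 2010.
Next: January 2011 → Tue Jan 18 2011.
February 2011: Fri Feb 18 2011.
Next: March 2011 → Fri Mar 18 2011.
April 2011: Mon Apr 18 2011.

Mon Apr 18 2011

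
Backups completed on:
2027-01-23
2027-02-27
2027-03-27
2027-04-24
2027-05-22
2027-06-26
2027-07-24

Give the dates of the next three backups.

All dates are Saturdays, 35, 28, 28, 28, 35, 28 days apart.
Specifically, the 4th Saturday of each month.
4th Saturday of August 2027: 2027-08-28.
September 2027 — 4th Saturday is 2027-09-25.
4th Saturday of October 2027: 2027-10-23.

2027-08-28, 2027-09-25, 2027-10-23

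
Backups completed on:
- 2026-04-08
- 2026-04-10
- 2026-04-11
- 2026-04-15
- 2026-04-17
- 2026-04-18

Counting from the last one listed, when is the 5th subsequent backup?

The gap pattern 2, 1, 4, 2, 1 repeats every 3 events.
These are the Wednesdays, Fridays and Saturdays of each week.
The following Wednesday is 2026-04-22.
The following Friday is 2026-04-24.
The following Saturday is 2026-04-25.
Next Wednesday: 2026-04-29.
Next Friday: 2026-05-01.

2026-05-01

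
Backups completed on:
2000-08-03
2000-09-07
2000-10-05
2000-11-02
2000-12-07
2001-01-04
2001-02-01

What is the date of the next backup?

2001-03-01

These are Thursdays at 28- or 35-day spacing (35, 28, 28, 35, 28, 28).
The pattern: 1st Thursday of the month.
March 2001 — 1st Thursday is 2001-03-01.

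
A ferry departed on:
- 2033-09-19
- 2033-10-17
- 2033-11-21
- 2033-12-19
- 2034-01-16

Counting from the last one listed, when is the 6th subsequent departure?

2034-07-17

Gaps: 28, 35, 28, 28 days — a mix of 28 and 35. Every date is a Monday.
Each is the 3rd Monday of its month.
February 2034 — 3rd Monday is 2034-02-20.
3rd Monday of March 2034: 2034-03-20.
April 2034 — 3rd Monday is 2034-04-17.
3rd Monday of May 2034: 2034-05-15.
3rd Monday of June 2034: 2034-06-19.
July 2034 — 3rd Monday is 2034-07-17.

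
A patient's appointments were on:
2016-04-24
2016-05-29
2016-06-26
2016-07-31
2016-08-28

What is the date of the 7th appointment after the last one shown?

2017-03-26

Every date is a Sunday; gaps 35, 28, 35, 28 days.
Each is the last Sunday of its month (at least one falls on the 29th or later, ruling out '4th Sunday').
Last Sunday of September 2016: 2016-09-25.
October 2016 ends with Sunday 2016-10-30.
Last Sunday of November 2016: 2016-11-27.
Last Sunday of December 2016: 2016-12-25.
Last Sunday of January 2017: 2017-01-29.
February 2017 ends with Sunday 2017-02-26.
Last Sunday of March 2017: 2017-03-26.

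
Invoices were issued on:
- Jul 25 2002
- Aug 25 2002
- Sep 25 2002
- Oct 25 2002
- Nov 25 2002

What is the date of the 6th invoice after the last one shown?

May 25 2003

Each date is the 25th; the gaps (31, 31, 30, 31) track the month lengths.
The rule is the 25th of each month.
December 2002: Dec 25 2002.
Next: January 2003 → Jan 25 2003.
Next: February 2003 → Feb 25 2003.
Next: March 2003 → Mar 25 2003.
Next: April 2003 → Apr 25 2003.
Next: May 2003 → May 25 2003.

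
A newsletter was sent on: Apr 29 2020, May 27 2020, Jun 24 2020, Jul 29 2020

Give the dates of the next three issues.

Aug 26 2020, Sep 30 2020, Oct 28 2020

Every date is a Wednesday; gaps 28, 28, 35 days.
Each is the last Wednesday of its month (at least one falls on the 29th or later, ruling out '4th Wednesday').
August 2020 ends with Wednesday Aug 26 2020.
September 2020 ends with Wednesday Sep 30 2020.
Last Wednesday of October 2020: Oct 28 2020.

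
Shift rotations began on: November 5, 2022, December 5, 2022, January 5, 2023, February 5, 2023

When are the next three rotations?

March 5, 2023; April 5, 2023; May 5, 2023

Each date is the 5th; the gaps (30, 31, 31) track the month lengths.
The rule is the 5th of each month.
March 2023: March 5, 2023.
April 2023: April 5, 2023.
May 2023: May 5, 2023.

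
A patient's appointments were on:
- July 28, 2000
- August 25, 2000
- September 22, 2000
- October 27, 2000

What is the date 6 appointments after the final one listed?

Gaps: 28, 28, 35 days — a mix of 28 and 35. Every date is a Friday.
Each is the 4th Friday of its month.
4th Friday of November 2000: November 24, 2000.
December 2000 — 4th Friday is December 22, 2000.
4th Friday of January 2001: January 26, 2001.
4th Friday of February 2001: February 23, 2001.
4th Friday of March 2001: March 23, 2001.
4th Friday of April 2001: April 27, 2001.

April 27, 2001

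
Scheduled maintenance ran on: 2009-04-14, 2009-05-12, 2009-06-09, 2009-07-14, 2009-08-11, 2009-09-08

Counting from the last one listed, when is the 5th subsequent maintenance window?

2010-02-09

Gaps: 28, 28, 35, 28, 28 days — a mix of 28 and 35. Every date is a Tuesday.
Each is the 2nd Tuesday of its month.
October 2009 — 2nd Tuesday is 2009-10-13.
2nd Tuesday of November 2009: 2009-11-10.
2nd Tuesday of December 2009: 2009-12-08.
January 2010 — 2nd Tuesday is 2010-01-12.
February 2010 — 2nd Tuesday is 2010-02-09.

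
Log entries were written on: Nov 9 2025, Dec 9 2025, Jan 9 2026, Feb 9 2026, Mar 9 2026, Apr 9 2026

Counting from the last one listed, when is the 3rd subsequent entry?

Each date is the 9th; the gaps (30, 31, 31, 28, 31) track the month lengths.
The rule is the 9th of each month.
May 2026: May 9 2026.
Next: June 2026 → Jun 9 2026.
July 2026: Jul 9 2026.

Jul 9 2026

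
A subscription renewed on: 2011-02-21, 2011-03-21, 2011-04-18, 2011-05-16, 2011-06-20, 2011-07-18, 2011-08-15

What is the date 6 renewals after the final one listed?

2012-02-20

Gaps: 28, 28, 28, 35, 28, 28 days — a mix of 28 and 35. Every date is a Monday.
Each is the 3rd Monday of its month.
3rd Monday of September 2011: 2011-09-19.
October 2011 — 3rd Monday is 2011-10-17.
3rd Monday of November 2011: 2011-11-21.
3rd Monday of December 2011: 2011-12-19.
3rd Monday of January 2012: 2012-01-16.
February 2012 — 3rd Monday is 2012-02-20.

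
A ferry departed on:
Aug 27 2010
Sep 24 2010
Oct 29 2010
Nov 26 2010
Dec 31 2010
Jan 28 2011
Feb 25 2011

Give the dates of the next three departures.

All Fridays; the gaps (28, 35, 28, 35, 28, 28) vary with month length.
This is the last Friday of each month.
Last Friday of March 2011: Mar 25 2011.
April 2011 ends with Friday Apr 29 2011.
Last Friday of May 2011: May 27 2011.

Mar 25 2011, Apr 29 2011, May 27 2011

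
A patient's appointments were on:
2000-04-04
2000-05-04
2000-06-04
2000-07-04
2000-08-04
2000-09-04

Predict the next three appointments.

Each date is the 4th; the gaps (30, 31, 30, 31, 31) track the month lengths.
The rule is the 4th of each month.
Next: October 2000 → 2000-10-04.
Next: November 2000 → 2000-11-04.
Next: December 2000 → 2000-12-04.

2000-10-04, 2000-11-04, 2000-12-04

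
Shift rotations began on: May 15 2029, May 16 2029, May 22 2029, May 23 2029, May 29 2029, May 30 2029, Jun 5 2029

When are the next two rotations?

Jun 6 2029, Jun 12 2029

Gaps: 1, 6, 1, 6, 1, 6 days — not constant, but cyclic with period 2.
The events fall on every Tuesday and Wednesday.
Next Wednesday: Jun 6 2029.
Next Tuesday: Jun 12 2029.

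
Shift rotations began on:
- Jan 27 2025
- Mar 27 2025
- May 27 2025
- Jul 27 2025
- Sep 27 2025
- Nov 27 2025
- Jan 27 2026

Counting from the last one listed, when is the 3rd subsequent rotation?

Each date is the 27th; the gaps (59, 61, 61, 62, 61, 61) track the month lengths.
The rule is the 27th of every 2 months.
March 2026: Mar 27 2026.
May 2026: May 27 2026.
July 2026: Jul 27 2026.

Jul 27 2026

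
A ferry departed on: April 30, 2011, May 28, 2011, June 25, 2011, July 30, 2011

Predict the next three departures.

All Saturdays; the gaps (28, 28, 35) vary with month length.
This is the last Saturday of each month.
Last Saturday of August 2011: August 27, 2011.
September 2011 ends with Saturday September 24, 2011.
October 2011 ends with Saturday October 29, 2011.

August 27, 2011; September 24, 2011; October 29, 2011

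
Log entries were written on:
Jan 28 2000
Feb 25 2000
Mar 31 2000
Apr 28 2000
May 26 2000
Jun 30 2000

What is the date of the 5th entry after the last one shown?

Every date is a Friday; gaps 28, 35, 28, 28, 35 days.
Each is the last Friday of its month (at least one falls on the 29th or later, ruling out '4th Friday').
Last Friday of July 2000: Jul 28 2000.
Last Friday of August 2000: Aug 25 2000.
September 2000 ends with Friday Sep 29 2000.
October 2000 ends with Friday Oct 27 2000.
November 2000 ends with Friday Nov 24 2000.

Nov 24 2000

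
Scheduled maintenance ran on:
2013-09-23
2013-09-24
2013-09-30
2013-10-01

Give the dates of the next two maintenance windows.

Every event lands on a Monday or Tuesday (gaps cycle 1, 6, 1).
So the schedule is: every Monday and Tuesday.
Next Monday: 2013-10-07.
Next Tuesday: 2013-10-08.

2013-10-07, 2013-10-08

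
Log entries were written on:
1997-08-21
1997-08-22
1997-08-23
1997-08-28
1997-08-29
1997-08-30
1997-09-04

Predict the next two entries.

Every event lands on a Thursday or Friday or Saturday (gaps cycle 1, 1, 5, 1, 1, 5).
So the schedule is: every Thursday, Friday and Saturday.
Next Friday: 1997-09-05.
The following Saturday is 1997-09-06.

1997-09-05, 1997-09-06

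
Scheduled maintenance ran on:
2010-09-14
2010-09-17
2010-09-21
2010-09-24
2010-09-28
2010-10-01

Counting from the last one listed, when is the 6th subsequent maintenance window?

2010-10-22

The gap pattern 3, 4, 3, 4, 3 repeats every 2 events.
These are the Tuesdays and Fridays of each week.
Next Tuesday: 2010-10-05.
The following Friday is 2010-10-08.
Next Tuesday: 2010-10-12.
Next Friday: 2010-10-15.
The following Tuesday is 2010-10-19.
Next Friday: 2010-10-22.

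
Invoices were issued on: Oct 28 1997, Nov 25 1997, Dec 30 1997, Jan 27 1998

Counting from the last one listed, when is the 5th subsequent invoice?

All Tuesdays; the gaps (28, 35, 28) vary with month length.
This is the last Tuesday of each month.
Last Tuesday of February 1998: Feb 24 1998.
March 1998 ends with Tuesday Mar 31 1998.
April 1998 ends with Tuesday Apr 28 1998.
May 1998 ends with Tuesday May 26 1998.
June 1998 ends with Tuesday Jun 30 1998.

Jun 30 1998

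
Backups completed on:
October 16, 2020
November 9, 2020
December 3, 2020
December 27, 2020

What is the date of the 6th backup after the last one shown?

The spacing is 24, 24, 24 days — always 24 days.
December 27, 2020 + 24 days = January 20, 2021.
January 20, 2021 + 24 days = February 13, 2021.
February 13, 2021 + 24 days = March 9, 2021.
March 9, 2021 + 24 days = April 2, 2021.
April 2, 2021 + 24 days = April 26, 2021.
April 26, 2021 + 24 days = May 20, 2021.

May 20, 2021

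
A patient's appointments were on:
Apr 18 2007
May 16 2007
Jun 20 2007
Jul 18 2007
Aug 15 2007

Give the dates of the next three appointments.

Sep 19 2007, Oct 17 2007, Nov 21 2007

All dates are Wednesdays, 28, 35, 28, 28 days apart.
Specifically, the 3rd Wednesday of each month.
September 2007 — 3rd Wednesday is Sep 19 2007.
October 2007 — 3rd Wednesday is Oct 17 2007.
3rd Wednesday of November 2007: Nov 21 2007.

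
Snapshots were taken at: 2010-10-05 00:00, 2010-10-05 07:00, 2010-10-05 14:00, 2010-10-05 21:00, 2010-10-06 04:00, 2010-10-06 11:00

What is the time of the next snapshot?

Spacing: 7, 7, 7, 7, 7 h — constant 7 h.
2010-10-06 11:00 + 7 h = 2010-10-06 18:00.

2010-10-06 18:00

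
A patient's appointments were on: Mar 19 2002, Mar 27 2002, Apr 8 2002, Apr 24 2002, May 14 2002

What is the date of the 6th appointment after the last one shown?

Dec 4 2002

The spacing grows by 4 each time: 8, 12, 16, 20 days.
Next gap: 24 days. May 14 2002 + 24 days = Jun 7 2002.
Next gap: 28 days. Jun 7 2002 + 28 days = Jul 5 2002.
Next gap: 32 days. Jul 5 2002 + 32 days = Aug 6 2002.
Next gap: 36 days. Aug 6 2002 + 36 days = Sep 11 2002.
Next gap: 40 days. Sep 11 2002 + 40 days = Oct 21 2002.
Next gap: 44 days. Oct 21 2002 + 44 days = Dec 4 2002.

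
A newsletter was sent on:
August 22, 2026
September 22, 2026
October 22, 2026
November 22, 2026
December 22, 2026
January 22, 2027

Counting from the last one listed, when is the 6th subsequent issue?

The day-of-month is always 22 (31, 30, 31, 30, 31 days between events).
So this recurs on the 22nd of each month.
February 2027: February 22, 2027.
March 2027: March 22, 2027.
April 2027: April 22, 2027.
May 2027: May 22, 2027.
Next: June 2027 → June 22, 2027.
Next: July 2027 → July 22, 2027.

July 22, 2027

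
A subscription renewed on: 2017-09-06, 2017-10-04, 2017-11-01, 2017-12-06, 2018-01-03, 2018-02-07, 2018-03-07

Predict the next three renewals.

2018-04-04, 2018-05-02, 2018-06-06

These are Wednesdays at 28- or 35-day spacing (28, 28, 35, 28, 35, 28).
The pattern: 1st Wednesday of the month.
1st Wednesday of April 2018: 2018-04-04.
May 2018 — 1st Wednesday is 2018-05-02.
1st Wednesday of June 2018: 2018-06-06.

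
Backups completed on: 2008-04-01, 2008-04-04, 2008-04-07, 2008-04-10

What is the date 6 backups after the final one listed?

2008-04-28

Every event comes 3 days after the last (3, 3, 3).
2008-04-10 + 3 days = 2008-04-13.
2008-04-13 + 3 days = 2008-04-16.
2008-04-16 + 3 days = 2008-04-19.
2008-04-19 + 3 days = 2008-04-22.
2008-04-22 + 3 days = 2008-04-25.
2008-04-25 + 3 days = 2008-04-28.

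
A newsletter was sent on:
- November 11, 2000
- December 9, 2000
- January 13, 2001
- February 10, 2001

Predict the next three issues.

March 10, 2001; April 14, 2001; May 12, 2001

All dates are Saturdays, 28, 35, 28 days apart.
Specifically, the 2nd Saturday of each month.
2nd Saturday of March 2001: March 10, 2001.
2nd Saturday of April 2001: April 14, 2001.
2nd Saturday of May 2001: May 12, 2001.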